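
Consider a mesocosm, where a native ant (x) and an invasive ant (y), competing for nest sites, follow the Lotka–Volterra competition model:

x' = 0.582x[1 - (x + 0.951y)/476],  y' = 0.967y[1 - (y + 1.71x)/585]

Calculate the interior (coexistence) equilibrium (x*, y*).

x* ≈ 128, y* ≈ 366

Setting both brackets to zero gives the nullclines x + 0.951y = 476 and 1.71x + y = 585.
Substituting y = 585 - 1.71x into the first: x(1 - 0.951·1.71) = 476 - 0.951·585.
So x* = -80.3/-0.626 = 128, and then y* = 585 - 1.71·128 = 366.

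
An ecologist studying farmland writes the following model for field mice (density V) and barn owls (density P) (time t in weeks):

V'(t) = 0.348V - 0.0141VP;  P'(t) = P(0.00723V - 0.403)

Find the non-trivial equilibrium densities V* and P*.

Set dP/dt = 0 with P > 0: 0.00723V - 0.403 = 0, so V* = 0.403/0.00723 = 55.7.
Set dV/dt = 0 with V > 0: 0.348 - 0.0141P = 0, so P* = 0.348/0.0141 = 24.7.

V* ≈ 55.7, P* ≈ 24.7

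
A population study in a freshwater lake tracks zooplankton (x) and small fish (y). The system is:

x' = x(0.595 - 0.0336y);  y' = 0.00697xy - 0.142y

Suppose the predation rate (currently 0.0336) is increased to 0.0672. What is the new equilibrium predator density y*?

At the interior fixed point, setting dx/dt = 0 with x > 0 fixes y* = (prey growth rate)/(xy coefficient) — independent of the other coefficients.
With the change, y* = 0.595/0.0672 = 8.85; it falls from 17.7.

y* ≈ 8.85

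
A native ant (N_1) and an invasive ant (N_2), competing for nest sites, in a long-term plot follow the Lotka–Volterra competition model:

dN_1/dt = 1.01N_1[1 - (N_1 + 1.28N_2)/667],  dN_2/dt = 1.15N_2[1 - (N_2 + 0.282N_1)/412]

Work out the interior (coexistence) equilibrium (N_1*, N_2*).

Setting both brackets to zero gives the nullclines N_1 + 1.28N_2 = 667 and 0.282N_1 + N_2 = 412.
Substituting N_2 = 412 - 0.282N_1 into the first: N_1(1 - 1.28·0.282) = 667 - 1.28·412.
So N_1* = 140/0.639 = 219, and then N_2* = 412 - 0.282·219 = 350.

N_1* ≈ 219, N_2* ≈ 350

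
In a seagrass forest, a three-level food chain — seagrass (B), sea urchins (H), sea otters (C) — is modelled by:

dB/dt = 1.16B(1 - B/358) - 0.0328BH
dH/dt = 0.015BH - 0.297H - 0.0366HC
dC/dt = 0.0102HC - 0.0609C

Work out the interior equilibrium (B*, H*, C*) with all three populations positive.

From dC/dt = 0: 0.0102H* = 0.0609, so H* = 5.97.
From dB/dt = 0: 1.16(1 - B*/358) = 0.0328·5.97, giving B* = 358·(1 - 0.169) = 298.
From dH/dt = 0: 0.015·298 - 0.297 = 0.0366C*, so C* = 4.17/0.0366 = 114.

B* ≈ 298, H* ≈ 5.97, C* ≈ 114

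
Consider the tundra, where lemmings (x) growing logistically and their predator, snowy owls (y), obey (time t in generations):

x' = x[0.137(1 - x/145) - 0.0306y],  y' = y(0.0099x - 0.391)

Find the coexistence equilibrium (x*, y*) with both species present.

From dy/dt = 0 with y > 0: 0.0099x* = 0.391, so x* = 39.5.
Substitute into dx/dt = 0: 0.137(1 - 39.5/145) = 0.0306y*.
The bracket is 0.728, giving y* = 0.0997/0.0306 = 3.26.

x* ≈ 39.5, y* ≈ 3.26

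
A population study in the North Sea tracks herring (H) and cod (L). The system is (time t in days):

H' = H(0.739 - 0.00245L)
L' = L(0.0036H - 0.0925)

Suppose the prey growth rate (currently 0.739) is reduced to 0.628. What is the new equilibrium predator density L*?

L* ≈ 256

At the interior fixed point, setting dH/dt = 0 with H > 0 fixes L* = (prey growth rate)/(HL coefficient) — independent of the other coefficients.
With the change, L* = 0.628/0.00245 = 256; it falls from 302.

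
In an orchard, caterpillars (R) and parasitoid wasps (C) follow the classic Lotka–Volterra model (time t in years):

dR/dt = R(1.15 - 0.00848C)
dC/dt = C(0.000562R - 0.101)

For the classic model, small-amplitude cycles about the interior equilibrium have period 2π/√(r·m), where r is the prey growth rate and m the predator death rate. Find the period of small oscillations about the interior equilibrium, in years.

Here r = 1.15 and m = 0.101, so r·m = 0.116.
ω = √0.116 = 0.341 per year, hence T = 2π/ω ≈ 18.4 years.

T ≈ 18.4 years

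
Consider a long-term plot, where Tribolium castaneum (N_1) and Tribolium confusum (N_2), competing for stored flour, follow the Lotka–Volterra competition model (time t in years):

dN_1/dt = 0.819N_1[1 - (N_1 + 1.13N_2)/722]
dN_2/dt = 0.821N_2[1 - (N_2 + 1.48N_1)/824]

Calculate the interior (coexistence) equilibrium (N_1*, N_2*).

Setting both brackets to zero gives the nullclines N_1 + 1.13N_2 = 722 and 1.48N_1 + N_2 = 824.
Substituting N_2 = 824 - 1.48N_1 into the first: N_1(1 - 1.13·1.48) = 722 - 1.13·824.
So N_1* = -209/-0.672 = 311, and then N_2* = 824 - 1.48·311 = 364.

N_1* ≈ 311, N_2* ≈ 364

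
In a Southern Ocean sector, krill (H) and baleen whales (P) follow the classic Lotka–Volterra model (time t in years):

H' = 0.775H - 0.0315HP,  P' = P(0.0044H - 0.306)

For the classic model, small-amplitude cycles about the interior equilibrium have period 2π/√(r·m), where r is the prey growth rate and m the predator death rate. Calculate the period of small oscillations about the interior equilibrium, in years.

Here r = 0.775 and m = 0.306, so r·m = 0.237.
ω = √0.237 = 0.487 per year, hence T = 2π/ω ≈ 12.9 years.

T ≈ 12.9 years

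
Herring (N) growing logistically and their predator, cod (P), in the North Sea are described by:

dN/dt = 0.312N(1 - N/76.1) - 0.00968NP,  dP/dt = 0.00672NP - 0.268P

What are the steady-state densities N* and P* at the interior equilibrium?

N* ≈ 39.9, P* ≈ 15.3

From dP/dt = 0 with P > 0: 0.00672N* = 0.268, so N* = 39.9.
Substitute into dN/dt = 0: 0.312(1 - 39.9/76.1) = 0.00968P*.
The bracket is 0.476, giving P* = 0.148/0.00968 = 15.3.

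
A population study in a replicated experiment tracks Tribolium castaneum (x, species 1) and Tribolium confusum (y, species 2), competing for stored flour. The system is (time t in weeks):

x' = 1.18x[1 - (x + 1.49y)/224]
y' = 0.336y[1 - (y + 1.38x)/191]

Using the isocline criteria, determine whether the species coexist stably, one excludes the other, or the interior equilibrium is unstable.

Compare the nullcline intercepts: K1/α12 = 224/1.49 = 150 < K2 = 191; K2/α21 = 191/1.38 = 138 < K1 = 224.
Since both are reversed, neither can invade when rare; the interior point is a saddle.

unstable coexistence (outcome depends on initial conditions)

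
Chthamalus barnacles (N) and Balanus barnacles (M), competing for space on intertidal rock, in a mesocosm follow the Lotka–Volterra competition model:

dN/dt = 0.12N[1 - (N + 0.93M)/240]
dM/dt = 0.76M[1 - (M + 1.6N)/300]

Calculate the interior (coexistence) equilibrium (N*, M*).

N* ≈ 79.9, M* ≈ 172

Setting both brackets to zero gives the nullclines N + 0.93M = 240 and 1.6N + M = 300.
Substituting M = 300 - 1.6N into the first: N(1 - 0.93·1.6) = 240 - 0.93·300.
So N* = -39/-0.488 = 79.9, and then M* = 300 - 1.6·79.9 = 172.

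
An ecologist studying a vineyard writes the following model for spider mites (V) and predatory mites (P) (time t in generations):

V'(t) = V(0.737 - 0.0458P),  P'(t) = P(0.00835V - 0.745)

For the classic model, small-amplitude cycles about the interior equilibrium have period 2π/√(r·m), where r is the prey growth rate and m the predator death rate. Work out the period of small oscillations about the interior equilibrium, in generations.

Here r = 0.737 and m = 0.745, so r·m = 0.549.
ω = √0.549 = 0.741 per generation, hence T = 2π/ω ≈ 8.48 generations.

T ≈ 8.48 generations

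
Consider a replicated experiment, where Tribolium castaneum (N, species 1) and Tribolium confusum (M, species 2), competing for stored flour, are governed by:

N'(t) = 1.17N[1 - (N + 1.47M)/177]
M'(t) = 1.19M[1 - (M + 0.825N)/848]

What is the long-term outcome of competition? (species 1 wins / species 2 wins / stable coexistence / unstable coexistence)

species 2 excludes species 1

Compare the nullcline intercepts: K1/α12 = 177/1.47 = 120 < K2 = 848; K2/α21 = 848/0.825 = 1030 > K1 = 177.
Since the inequalities point opposite ways, species 2 can invade but species 1 cannot.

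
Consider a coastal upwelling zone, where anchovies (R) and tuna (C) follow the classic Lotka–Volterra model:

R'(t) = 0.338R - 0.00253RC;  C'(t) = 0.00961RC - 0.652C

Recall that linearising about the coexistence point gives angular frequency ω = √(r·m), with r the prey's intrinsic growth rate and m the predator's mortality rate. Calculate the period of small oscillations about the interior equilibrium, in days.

Here r = 0.338 and m = 0.652, so r·m = 0.22.
ω = √0.22 = 0.469 per day, hence T = 2π/ω ≈ 13.4 days.

T ≈ 13.4 days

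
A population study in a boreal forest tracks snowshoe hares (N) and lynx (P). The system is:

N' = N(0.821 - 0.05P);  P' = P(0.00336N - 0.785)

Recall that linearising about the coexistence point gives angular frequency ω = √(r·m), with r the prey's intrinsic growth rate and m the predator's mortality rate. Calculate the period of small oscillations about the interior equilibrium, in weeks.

Here r = 0.821 and m = 0.785, so r·m = 0.644.
ω = √0.644 = 0.803 per week, hence T = 2π/ω ≈ 7.83 weeks.

T ≈ 7.83 weeks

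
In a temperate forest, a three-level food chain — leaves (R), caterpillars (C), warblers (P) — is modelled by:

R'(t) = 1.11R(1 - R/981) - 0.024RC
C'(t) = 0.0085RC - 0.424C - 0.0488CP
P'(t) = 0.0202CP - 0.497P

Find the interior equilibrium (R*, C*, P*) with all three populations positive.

From dP/dt = 0: 0.0202C* = 0.497, so C* = 24.6.
From dR/dt = 0: 1.11(1 - R*/981) = 0.024·24.6, giving R* = 981·(1 - 0.532) = 459.
From dC/dt = 0: 0.0085·459 - 0.424 = 0.0488P*, so P* = 3.48/0.0488 = 71.3.

R* ≈ 459, C* ≈ 24.6, P* ≈ 71.3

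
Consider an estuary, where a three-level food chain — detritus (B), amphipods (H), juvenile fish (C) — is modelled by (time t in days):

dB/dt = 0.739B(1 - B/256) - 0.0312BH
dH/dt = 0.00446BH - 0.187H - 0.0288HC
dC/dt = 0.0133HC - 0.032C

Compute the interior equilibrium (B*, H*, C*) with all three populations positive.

From dC/dt = 0: 0.0133H* = 0.032, so H* = 2.41.
From dB/dt = 0: 0.739(1 - B*/256) = 0.0312·2.41, giving B* = 256·(1 - 0.102) = 230.
From dH/dt = 0: 0.00446·230 - 0.187 = 0.0288C*, so C* = 0.839/0.0288 = 29.1.

B* ≈ 230, H* ≈ 2.41, C* ≈ 29.1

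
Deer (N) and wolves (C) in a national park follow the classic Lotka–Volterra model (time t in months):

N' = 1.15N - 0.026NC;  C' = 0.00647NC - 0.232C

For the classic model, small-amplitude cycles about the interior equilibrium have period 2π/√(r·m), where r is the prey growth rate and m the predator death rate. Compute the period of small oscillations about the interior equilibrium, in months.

Here r = 1.15 and m = 0.232, so r·m = 0.267.
ω = √0.267 = 0.517 per month, hence T = 2π/ω ≈ 12.2 months.

T ≈ 12.2 months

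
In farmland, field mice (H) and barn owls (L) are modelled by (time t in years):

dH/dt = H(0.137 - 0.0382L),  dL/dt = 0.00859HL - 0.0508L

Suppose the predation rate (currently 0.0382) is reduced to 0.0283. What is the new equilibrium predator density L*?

At the interior fixed point, setting dH/dt = 0 with H > 0 fixes L* = (prey growth rate)/(HL coefficient) — independent of the other coefficients.
With the change, L* = 0.137/0.0283 = 4.84; it rises from 3.59.

L* ≈ 4.84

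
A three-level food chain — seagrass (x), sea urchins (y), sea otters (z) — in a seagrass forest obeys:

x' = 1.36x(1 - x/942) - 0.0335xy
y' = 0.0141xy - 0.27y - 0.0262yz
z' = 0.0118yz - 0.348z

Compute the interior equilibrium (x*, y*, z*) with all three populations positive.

x* ≈ 258, y* ≈ 29.5, z* ≈ 128

From dz/dt = 0: 0.0118y* = 0.348, so y* = 29.5.
From dx/dt = 0: 1.36(1 - x*/942) = 0.0335·29.5, giving x* = 942·(1 - 0.726) = 258.
From dy/dt = 0: 0.0141·258 - 0.27 = 0.0262z*, so z* = 3.36/0.0262 = 128.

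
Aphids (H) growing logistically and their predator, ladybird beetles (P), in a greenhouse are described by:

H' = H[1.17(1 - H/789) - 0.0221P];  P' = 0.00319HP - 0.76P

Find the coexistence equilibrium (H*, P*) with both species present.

H* ≈ 238, P* ≈ 37

From dP/dt = 0 with P > 0: 0.00319H* = 0.76, so H* = 238.
Substitute into dH/dt = 0: 1.17(1 - 238/789) = 0.0221P*.
The bracket is 0.698, giving P* = 0.817/0.0221 = 37.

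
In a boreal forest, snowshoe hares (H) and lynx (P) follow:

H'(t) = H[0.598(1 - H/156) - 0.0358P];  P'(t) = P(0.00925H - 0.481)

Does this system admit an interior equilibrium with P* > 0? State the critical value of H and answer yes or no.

The predator equation gives dP/dt > 0 only when H > 0.481/0.00925 = 52.
Without the predator, H → K = 156. Since 156 > 52, the predator can invade and persist.

Threshold H = 52; K > 52, so yes, the predator persists.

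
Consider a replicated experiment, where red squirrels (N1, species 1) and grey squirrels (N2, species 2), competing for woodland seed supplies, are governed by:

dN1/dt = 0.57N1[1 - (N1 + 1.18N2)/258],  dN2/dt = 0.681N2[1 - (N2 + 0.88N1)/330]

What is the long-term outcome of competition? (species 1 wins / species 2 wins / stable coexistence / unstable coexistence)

species 2 excludes species 1

Compare the nullcline intercepts: K1/α12 = 258/1.18 = 219 < K2 = 330; K2/α21 = 330/0.88 = 375 > K1 = 258.
Since the inequalities point opposite ways, species 2 can invade but species 1 cannot.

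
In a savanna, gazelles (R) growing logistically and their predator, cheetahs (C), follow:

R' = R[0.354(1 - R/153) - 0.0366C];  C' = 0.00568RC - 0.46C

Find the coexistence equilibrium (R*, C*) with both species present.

From dC/dt = 0 with C > 0: 0.00568R* = 0.46, so R* = 81.
Substitute into dR/dt = 0: 0.354(1 - 81/153) = 0.0366C*.
The bracket is 0.471, giving C* = 0.167/0.0366 = 4.55.

R* ≈ 81, C* ≈ 4.55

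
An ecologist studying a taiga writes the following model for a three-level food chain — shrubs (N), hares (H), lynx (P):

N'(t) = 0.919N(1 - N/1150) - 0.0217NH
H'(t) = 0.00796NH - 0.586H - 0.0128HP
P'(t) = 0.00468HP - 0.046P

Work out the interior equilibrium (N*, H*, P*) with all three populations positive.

From dP/dt = 0: 0.00468H* = 0.046, so H* = 9.83.
From dN/dt = 0: 0.919(1 - N*/1150) = 0.0217·9.83, giving N* = 1150·(1 - 0.232) = 883.
From dH/dt = 0: 0.00796·883 - 0.586 = 0.0128P*, so P* = 6.44/0.0128 = 503.

N* ≈ 883, H* ≈ 9.83, P* ≈ 503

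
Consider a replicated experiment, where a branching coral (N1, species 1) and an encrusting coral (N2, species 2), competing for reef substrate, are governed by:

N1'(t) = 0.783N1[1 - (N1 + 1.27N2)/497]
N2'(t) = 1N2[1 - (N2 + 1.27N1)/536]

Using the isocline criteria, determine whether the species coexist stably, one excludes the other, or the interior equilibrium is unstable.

Compare the nullcline intercepts: K1/α12 = 497/1.27 = 391 < K2 = 536; K2/α21 = 536/1.27 = 422 < K1 = 497.
Since both are reversed, neither can invade when rare; the interior point is a saddle.

unstable coexistence (outcome depends on initial conditions)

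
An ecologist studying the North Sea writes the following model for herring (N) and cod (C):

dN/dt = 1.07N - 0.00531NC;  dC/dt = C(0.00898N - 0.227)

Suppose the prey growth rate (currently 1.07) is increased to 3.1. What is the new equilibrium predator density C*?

C* ≈ 584

At the interior fixed point, setting dN/dt = 0 with N > 0 fixes C* = (prey growth rate)/(NC coefficient) — independent of the other coefficients.
With the change, C* = 3.1/0.00531 = 584; it rises from 202.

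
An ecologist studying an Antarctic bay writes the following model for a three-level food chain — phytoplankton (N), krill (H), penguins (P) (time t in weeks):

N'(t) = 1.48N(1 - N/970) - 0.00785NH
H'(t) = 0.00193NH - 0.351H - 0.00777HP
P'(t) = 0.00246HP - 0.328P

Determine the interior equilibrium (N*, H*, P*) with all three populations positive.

N* ≈ 284, H* ≈ 133, P* ≈ 25.4

From dP/dt = 0: 0.00246H* = 0.328, so H* = 133.
From dN/dt = 0: 1.48(1 - N*/970) = 0.00785·133, giving N* = 970·(1 - 0.707) = 284.
From dH/dt = 0: 0.00193·284 - 0.351 = 0.00777P*, so P* = 0.197/0.00777 = 25.4.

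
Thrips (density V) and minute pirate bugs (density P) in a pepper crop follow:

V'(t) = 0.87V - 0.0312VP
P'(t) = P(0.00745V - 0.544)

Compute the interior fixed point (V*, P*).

Set dP/dt = 0 with P > 0: 0.00745V - 0.544 = 0, so V* = 0.544/0.00745 = 73.
Set dV/dt = 0 with V > 0: 0.87 - 0.0312P = 0, so P* = 0.87/0.0312 = 27.9.

V* ≈ 73, P* ≈ 27.9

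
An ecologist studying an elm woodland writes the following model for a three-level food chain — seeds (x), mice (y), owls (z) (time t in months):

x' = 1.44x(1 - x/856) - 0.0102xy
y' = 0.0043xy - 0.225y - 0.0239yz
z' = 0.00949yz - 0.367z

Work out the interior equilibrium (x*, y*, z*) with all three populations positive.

x* ≈ 622, y* ≈ 38.7, z* ≈ 102

From dz/dt = 0: 0.00949y* = 0.367, so y* = 38.7.
From dx/dt = 0: 1.44(1 - x*/856) = 0.0102·38.7, giving x* = 856·(1 - 0.274) = 622.
From dy/dt = 0: 0.0043·622 - 0.225 = 0.0239z*, so z* = 2.45/0.0239 = 102.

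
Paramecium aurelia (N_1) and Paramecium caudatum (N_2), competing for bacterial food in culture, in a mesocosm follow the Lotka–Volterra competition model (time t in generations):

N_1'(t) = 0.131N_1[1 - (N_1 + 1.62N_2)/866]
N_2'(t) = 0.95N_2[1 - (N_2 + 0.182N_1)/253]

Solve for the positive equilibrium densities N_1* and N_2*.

Setting both brackets to zero gives the nullclines N_1 + 1.62N_2 = 866 and 0.182N_1 + N_2 = 253.
Substituting N_2 = 253 - 0.182N_1 into the first: N_1(1 - 1.62·0.182) = 866 - 1.62·253.
So N_1* = 456/0.705 = 647, and then N_2* = 253 - 0.182·647 = 135.

N_1* ≈ 647, N_2* ≈ 135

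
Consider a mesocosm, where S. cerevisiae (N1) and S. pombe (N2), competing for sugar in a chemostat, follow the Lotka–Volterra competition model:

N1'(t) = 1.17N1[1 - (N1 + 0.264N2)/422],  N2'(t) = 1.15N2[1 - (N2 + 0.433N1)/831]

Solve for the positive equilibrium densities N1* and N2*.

N1* ≈ 229, N2* ≈ 732

Setting both brackets to zero gives the nullclines N1 + 0.264N2 = 422 and 0.433N1 + N2 = 831.
Substituting N2 = 831 - 0.433N1 into the first: N1(1 - 0.264·0.433) = 422 - 0.264·831.
So N1* = 203/0.886 = 229, and then N2* = 831 - 0.433·229 = 732.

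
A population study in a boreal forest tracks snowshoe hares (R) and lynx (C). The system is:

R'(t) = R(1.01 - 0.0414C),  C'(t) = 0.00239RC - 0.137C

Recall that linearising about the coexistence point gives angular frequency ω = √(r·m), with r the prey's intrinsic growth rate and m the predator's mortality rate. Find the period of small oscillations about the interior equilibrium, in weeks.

Here r = 1.01 and m = 0.137, so r·m = 0.138.
ω = √0.138 = 0.372 per week, hence T = 2π/ω ≈ 16.9 weeks.

T ≈ 16.9 weeks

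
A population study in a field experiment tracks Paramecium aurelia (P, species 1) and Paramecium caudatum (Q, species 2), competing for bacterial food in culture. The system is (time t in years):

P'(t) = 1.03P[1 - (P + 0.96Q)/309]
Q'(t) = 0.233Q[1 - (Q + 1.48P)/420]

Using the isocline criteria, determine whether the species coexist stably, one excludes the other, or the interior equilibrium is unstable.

unstable coexistence (outcome depends on initial conditions)

Compare the nullcline intercepts: K1/α12 = 309/0.96 = 322 < K2 = 420; K2/α21 = 420/1.48 = 284 < K1 = 309.
Since both are reversed, neither can invade when rare; the interior point is a saddle.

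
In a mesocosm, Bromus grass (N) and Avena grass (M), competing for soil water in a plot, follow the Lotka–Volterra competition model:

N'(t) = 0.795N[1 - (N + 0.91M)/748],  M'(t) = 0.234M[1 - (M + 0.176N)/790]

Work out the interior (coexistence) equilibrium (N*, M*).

Setting both brackets to zero gives the nullclines N + 0.91M = 748 and 0.176N + M = 790.
Substituting M = 790 - 0.176N into the first: N(1 - 0.91·0.176) = 748 - 0.91·790.
So N* = 29.1/0.84 = 34.6, and then M* = 790 - 0.176·34.6 = 784.

N* ≈ 34.6, M* ≈ 784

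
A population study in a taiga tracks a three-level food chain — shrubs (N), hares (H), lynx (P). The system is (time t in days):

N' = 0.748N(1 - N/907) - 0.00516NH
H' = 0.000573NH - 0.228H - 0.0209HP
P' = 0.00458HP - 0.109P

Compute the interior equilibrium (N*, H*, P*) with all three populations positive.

From dP/dt = 0: 0.00458H* = 0.109, so H* = 23.8.
From dN/dt = 0: 0.748(1 - N*/907) = 0.00516·23.8, giving N* = 907·(1 - 0.164) = 758.
From dH/dt = 0: 0.000573·758 - 0.228 = 0.0209P*, so P* = 0.206/0.0209 = 9.87.

N* ≈ 758, H* ≈ 23.8, P* ≈ 9.87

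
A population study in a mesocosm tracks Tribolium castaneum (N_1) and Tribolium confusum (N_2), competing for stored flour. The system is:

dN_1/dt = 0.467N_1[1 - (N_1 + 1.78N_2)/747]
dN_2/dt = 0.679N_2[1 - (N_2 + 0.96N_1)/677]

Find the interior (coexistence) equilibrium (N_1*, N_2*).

N_1* ≈ 646, N_2* ≈ 56.6

Setting both brackets to zero gives the nullclines N_1 + 1.78N_2 = 747 and 0.96N_1 + N_2 = 677.
Substituting N_2 = 677 - 0.96N_1 into the first: N_1(1 - 1.78·0.96) = 747 - 1.78·677.
So N_1* = -458/-0.709 = 646, and then N_2* = 677 - 0.96·646 = 56.6.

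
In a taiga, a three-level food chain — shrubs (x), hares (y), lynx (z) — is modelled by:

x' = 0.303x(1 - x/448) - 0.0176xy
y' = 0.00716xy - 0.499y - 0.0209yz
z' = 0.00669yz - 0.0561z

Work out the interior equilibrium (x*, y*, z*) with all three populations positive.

From dz/dt = 0: 0.00669y* = 0.0561, so y* = 8.39.
From dx/dt = 0: 0.303(1 - x*/448) = 0.0176·8.39, giving x* = 448·(1 - 0.487) = 230.
From dy/dt = 0: 0.00716·230 - 0.499 = 0.0209z*, so z* = 1.15/0.0209 = 54.8.

x* ≈ 230, y* ≈ 8.39, z* ≈ 54.8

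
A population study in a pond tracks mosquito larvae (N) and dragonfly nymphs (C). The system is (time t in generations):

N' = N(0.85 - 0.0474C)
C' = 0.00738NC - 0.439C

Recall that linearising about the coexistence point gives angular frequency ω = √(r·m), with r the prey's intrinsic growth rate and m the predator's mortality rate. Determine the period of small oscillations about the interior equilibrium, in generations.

Here r = 0.85 and m = 0.439, so r·m = 0.373.
ω = √0.373 = 0.611 per generation, hence T = 2π/ω ≈ 10.3 generations.

T ≈ 10.3 generations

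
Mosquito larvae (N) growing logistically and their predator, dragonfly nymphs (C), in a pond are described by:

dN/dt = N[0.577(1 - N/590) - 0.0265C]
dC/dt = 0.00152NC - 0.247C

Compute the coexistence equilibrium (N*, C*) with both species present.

From dC/dt = 0 with C > 0: 0.00152N* = 0.247, so N* = 162.
Substitute into dN/dt = 0: 0.577(1 - 162/590) = 0.0265C*.
The bracket is 0.725, giving C* = 0.418/0.0265 = 15.8.

N* ≈ 162, C* ≈ 15.8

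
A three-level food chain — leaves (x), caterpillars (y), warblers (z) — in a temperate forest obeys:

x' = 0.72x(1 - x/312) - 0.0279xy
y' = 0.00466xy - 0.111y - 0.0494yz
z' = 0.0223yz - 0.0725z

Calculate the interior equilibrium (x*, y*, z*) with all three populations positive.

x* ≈ 273, y* ≈ 3.25, z* ≈ 23.5

From dz/dt = 0: 0.0223y* = 0.0725, so y* = 3.25.
From dx/dt = 0: 0.72(1 - x*/312) = 0.0279·3.25, giving x* = 312·(1 - 0.126) = 273.
From dy/dt = 0: 0.00466·273 - 0.111 = 0.0494z*, so z* = 1.16/0.0494 = 23.5.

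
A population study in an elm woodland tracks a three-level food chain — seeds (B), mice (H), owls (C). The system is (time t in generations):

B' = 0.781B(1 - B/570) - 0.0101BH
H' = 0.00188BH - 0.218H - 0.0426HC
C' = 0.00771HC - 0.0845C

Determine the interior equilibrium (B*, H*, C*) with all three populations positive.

From dC/dt = 0: 0.00771H* = 0.0845, so H* = 11.
From dB/dt = 0: 0.781(1 - B*/570) = 0.0101·11, giving B* = 570·(1 - 0.142) = 489.
From dH/dt = 0: 0.00188·489 - 0.218 = 0.0426C*, so C* = 0.702/0.0426 = 16.5.

B* ≈ 489, H* ≈ 11, C* ≈ 16.5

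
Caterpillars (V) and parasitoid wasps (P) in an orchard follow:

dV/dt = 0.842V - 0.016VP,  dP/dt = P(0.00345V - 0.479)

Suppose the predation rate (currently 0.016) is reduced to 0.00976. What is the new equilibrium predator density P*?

P* ≈ 86.3

At the interior fixed point, setting dV/dt = 0 with V > 0 fixes P* = (prey growth rate)/(VP coefficient) — independent of the other coefficients.
With the change, P* = 0.842/0.00976 = 86.3; it rises from 52.6.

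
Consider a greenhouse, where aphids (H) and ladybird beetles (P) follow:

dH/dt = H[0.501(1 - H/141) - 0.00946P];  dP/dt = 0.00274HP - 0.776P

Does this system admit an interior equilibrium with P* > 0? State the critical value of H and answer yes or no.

Threshold H = 283; K < 283, so no, the predator goes extinct.

The predator equation gives dP/dt > 0 only when H > 0.776/0.00274 = 283.
Without the predator, H → K = 141. Since 141 < 283, the predator cannot invade.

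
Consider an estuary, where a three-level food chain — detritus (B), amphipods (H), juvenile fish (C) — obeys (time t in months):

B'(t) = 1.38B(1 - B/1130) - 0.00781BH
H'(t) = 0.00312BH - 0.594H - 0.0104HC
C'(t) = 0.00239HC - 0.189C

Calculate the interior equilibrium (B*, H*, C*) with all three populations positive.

B* ≈ 624, H* ≈ 79.1, C* ≈ 130

From dC/dt = 0: 0.00239H* = 0.189, so H* = 79.1.
From dB/dt = 0: 1.38(1 - B*/1130) = 0.00781·79.1, giving B* = 1130·(1 - 0.448) = 624.
From dH/dt = 0: 0.00312·624 - 0.594 = 0.0104C*, so C* = 1.35/0.0104 = 130.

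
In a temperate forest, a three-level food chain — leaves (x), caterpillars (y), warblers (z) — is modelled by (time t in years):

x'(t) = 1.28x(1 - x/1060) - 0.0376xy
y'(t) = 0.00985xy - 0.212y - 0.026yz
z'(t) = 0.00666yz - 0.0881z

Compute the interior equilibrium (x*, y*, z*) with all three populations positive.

x* ≈ 648, y* ≈ 13.2, z* ≈ 237

From dz/dt = 0: 0.00666y* = 0.0881, so y* = 13.2.
From dx/dt = 0: 1.28(1 - x*/1060) = 0.0376·13.2, giving x* = 1060·(1 - 0.389) = 648.
From dy/dt = 0: 0.00985·648 - 0.212 = 0.026z*, so z* = 6.17/0.026 = 237.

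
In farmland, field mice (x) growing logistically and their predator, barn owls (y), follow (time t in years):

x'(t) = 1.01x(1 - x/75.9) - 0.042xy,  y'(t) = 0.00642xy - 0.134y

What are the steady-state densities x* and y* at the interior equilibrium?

x* ≈ 20.9, y* ≈ 17.4

From dy/dt = 0 with y > 0: 0.00642x* = 0.134, so x* = 20.9.
Substitute into dx/dt = 0: 1.01(1 - 20.9/75.9) = 0.042y*.
The bracket is 0.725, giving y* = 0.732/0.042 = 17.4.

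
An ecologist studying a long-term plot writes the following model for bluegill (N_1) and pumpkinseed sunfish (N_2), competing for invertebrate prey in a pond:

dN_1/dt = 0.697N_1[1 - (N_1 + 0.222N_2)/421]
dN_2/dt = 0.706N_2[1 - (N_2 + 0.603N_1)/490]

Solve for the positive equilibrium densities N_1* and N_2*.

Setting both brackets to zero gives the nullclines N_1 + 0.222N_2 = 421 and 0.603N_1 + N_2 = 490.
Substituting N_2 = 490 - 0.603N_1 into the first: N_1(1 - 0.222·0.603) = 421 - 0.222·490.
So N_1* = 312/0.866 = 360, and then N_2* = 490 - 0.603·360 = 273.

N_1* ≈ 360, N_2* ≈ 273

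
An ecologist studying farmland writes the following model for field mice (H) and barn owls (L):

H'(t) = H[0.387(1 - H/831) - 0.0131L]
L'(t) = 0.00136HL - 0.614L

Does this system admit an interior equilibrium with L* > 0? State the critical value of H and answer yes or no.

The predator equation gives dL/dt > 0 only when H > 0.614/0.00136 = 451.
Without the predator, H → K = 831. Since 831 > 451, the predator can invade and persist.

Threshold H = 451; K > 451, so yes, the predator persists.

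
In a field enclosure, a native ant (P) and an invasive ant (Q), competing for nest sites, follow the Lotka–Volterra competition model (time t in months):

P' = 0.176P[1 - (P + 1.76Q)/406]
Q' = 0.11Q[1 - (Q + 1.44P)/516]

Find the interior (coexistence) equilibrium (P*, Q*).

Setting both brackets to zero gives the nullclines P + 1.76Q = 406 and 1.44P + Q = 516.
Substituting Q = 516 - 1.44P into the first: P(1 - 1.76·1.44) = 406 - 1.76·516.
So P* = -502/-1.53 = 327, and then Q* = 516 - 1.44·327 = 44.7.

P* ≈ 327, Q* ≈ 44.7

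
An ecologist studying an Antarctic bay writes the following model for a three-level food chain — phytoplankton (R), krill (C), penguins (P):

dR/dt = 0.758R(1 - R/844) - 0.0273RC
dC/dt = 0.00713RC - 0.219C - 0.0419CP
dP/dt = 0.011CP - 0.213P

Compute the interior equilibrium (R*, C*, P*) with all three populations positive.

From dP/dt = 0: 0.011C* = 0.213, so C* = 19.4.
From dR/dt = 0: 0.758(1 - R*/844) = 0.0273·19.4, giving R* = 844·(1 - 0.697) = 255.
From dC/dt = 0: 0.00713·255 - 0.219 = 0.0419P*, so P* = 1.6/0.0419 = 38.2.

R* ≈ 255, C* ≈ 19.4, P* ≈ 38.2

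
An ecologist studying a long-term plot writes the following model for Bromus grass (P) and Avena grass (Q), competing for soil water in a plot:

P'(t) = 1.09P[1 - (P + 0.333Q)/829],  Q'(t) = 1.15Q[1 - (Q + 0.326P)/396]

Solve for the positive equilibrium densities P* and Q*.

P* ≈ 782, Q* ≈ 141

Setting both brackets to zero gives the nullclines P + 0.333Q = 829 and 0.326P + Q = 396.
Substituting Q = 396 - 0.326P into the first: P(1 - 0.333·0.326) = 829 - 0.333·396.
So P* = 697/0.891 = 782, and then Q* = 396 - 0.326·782 = 141.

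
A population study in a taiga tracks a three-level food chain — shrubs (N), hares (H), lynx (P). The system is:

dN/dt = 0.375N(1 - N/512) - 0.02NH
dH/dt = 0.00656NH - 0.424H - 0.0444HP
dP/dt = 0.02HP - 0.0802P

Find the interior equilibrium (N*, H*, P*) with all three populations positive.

N* ≈ 403, H* ≈ 4.01, P* ≈ 49.9

From dP/dt = 0: 0.02H* = 0.0802, so H* = 4.01.
From dN/dt = 0: 0.375(1 - N*/512) = 0.02·4.01, giving N* = 512·(1 - 0.214) = 403.
From dH/dt = 0: 0.00656·403 - 0.424 = 0.0444P*, so P* = 2.22/0.0444 = 49.9.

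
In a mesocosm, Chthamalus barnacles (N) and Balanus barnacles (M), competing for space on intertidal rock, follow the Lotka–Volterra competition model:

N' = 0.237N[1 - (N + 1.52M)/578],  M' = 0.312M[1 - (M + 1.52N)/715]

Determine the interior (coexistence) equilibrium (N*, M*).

Setting both brackets to zero gives the nullclines N + 1.52M = 578 and 1.52N + M = 715.
Substituting M = 715 - 1.52N into the first: N(1 - 1.52·1.52) = 578 - 1.52·715.
So N* = -509/-1.31 = 388, and then M* = 715 - 1.52·388 = 125.

N* ≈ 388, M* ≈ 125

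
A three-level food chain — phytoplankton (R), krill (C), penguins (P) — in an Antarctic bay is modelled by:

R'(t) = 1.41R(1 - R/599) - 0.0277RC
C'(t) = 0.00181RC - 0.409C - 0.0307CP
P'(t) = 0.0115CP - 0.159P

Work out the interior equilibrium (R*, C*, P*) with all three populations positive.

From dP/dt = 0: 0.0115C* = 0.159, so C* = 13.8.
From dR/dt = 0: 1.41(1 - R*/599) = 0.0277·13.8, giving R* = 599·(1 - 0.272) = 436.
From dC/dt = 0: 0.00181·436 - 0.409 = 0.0307P*, so P* = 0.381/0.0307 = 12.4.

R* ≈ 436, C* ≈ 13.8, P* ≈ 12.4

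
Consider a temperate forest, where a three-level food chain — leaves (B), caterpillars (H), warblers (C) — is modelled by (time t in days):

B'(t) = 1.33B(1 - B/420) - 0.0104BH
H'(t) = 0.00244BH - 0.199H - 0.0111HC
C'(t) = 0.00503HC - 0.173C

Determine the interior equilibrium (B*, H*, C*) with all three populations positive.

B* ≈ 307, H* ≈ 34.4, C* ≈ 49.6

From dC/dt = 0: 0.00503H* = 0.173, so H* = 34.4.
From dB/dt = 0: 1.33(1 - B*/420) = 0.0104·34.4, giving B* = 420·(1 - 0.269) = 307.
From dH/dt = 0: 0.00244·307 - 0.199 = 0.0111C*, so C* = 0.55/0.0111 = 49.6.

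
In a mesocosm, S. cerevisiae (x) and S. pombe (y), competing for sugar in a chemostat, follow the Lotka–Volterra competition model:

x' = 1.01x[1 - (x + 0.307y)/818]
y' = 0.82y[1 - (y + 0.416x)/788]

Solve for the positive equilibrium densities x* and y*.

Setting both brackets to zero gives the nullclines x + 0.307y = 818 and 0.416x + y = 788.
Substituting y = 788 - 0.416x into the first: x(1 - 0.307·0.416) = 818 - 0.307·788.
So x* = 576/0.872 = 660, and then y* = 788 - 0.416·660 = 513.

x* ≈ 660, y* ≈ 513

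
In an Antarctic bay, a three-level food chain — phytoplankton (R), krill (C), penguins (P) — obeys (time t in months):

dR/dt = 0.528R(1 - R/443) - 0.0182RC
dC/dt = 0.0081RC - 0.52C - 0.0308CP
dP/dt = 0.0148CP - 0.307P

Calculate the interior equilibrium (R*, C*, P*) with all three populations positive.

From dP/dt = 0: 0.0148C* = 0.307, so C* = 20.7.
From dR/dt = 0: 0.528(1 - R*/443) = 0.0182·20.7, giving R* = 443·(1 - 0.715) = 126.
From dC/dt = 0: 0.0081·126 - 0.52 = 0.0308P*, so P* = 0.503/0.0308 = 16.3.

R* ≈ 126, C* ≈ 20.7, P* ≈ 16.3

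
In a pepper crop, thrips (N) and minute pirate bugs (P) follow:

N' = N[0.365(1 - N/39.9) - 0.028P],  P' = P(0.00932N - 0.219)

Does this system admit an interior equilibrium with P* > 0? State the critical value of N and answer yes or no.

Threshold N = 23.5; K > 23.5, so yes, the predator persists.

The predator equation gives dP/dt > 0 only when N > 0.219/0.00932 = 23.5.
Without the predator, N → K = 39.9. Since 39.9 > 23.5, the predator can invade and persist.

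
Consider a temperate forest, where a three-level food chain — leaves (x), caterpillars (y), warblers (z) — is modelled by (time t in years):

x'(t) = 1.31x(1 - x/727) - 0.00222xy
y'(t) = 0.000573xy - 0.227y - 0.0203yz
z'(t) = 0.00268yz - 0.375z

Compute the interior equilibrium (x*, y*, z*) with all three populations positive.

x* ≈ 555, y* ≈ 140, z* ≈ 4.47

From dz/dt = 0: 0.00268y* = 0.375, so y* = 140.
From dx/dt = 0: 1.31(1 - x*/727) = 0.00222·140, giving x* = 727·(1 - 0.237) = 555.
From dy/dt = 0: 0.000573·555 - 0.227 = 0.0203z*, so z* = 0.0908/0.0203 = 4.47.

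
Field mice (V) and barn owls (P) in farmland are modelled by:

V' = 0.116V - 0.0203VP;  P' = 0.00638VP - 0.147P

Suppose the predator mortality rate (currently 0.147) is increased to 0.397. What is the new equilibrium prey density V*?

V* ≈ 62.2

At the interior fixed point, setting dP/dt = 0 with P > 0 fixes V* = (predator death rate)/(VP coefficient) — independent of the other coefficients.
With the change, V* = 0.397/0.00638 = 62.2; it rises from 23.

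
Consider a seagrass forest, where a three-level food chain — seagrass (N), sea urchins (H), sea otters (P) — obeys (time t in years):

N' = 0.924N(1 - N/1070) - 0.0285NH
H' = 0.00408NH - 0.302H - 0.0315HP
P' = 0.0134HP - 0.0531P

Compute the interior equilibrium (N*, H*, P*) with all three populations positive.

N* ≈ 939, H* ≈ 3.96, P* ≈ 112

From dP/dt = 0: 0.0134H* = 0.0531, so H* = 3.96.
From dN/dt = 0: 0.924(1 - N*/1070) = 0.0285·3.96, giving N* = 1070·(1 - 0.122) = 939.
From dH/dt = 0: 0.00408·939 - 0.302 = 0.0315P*, so P* = 3.53/0.0315 = 112.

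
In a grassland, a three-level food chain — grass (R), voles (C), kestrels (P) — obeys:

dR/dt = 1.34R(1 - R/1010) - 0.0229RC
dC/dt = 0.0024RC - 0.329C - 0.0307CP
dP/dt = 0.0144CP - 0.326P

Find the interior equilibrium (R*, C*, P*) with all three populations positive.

R* ≈ 619, C* ≈ 22.6, P* ≈ 37.7

From dP/dt = 0: 0.0144C* = 0.326, so C* = 22.6.
From dR/dt = 0: 1.34(1 - R*/1010) = 0.0229·22.6, giving R* = 1010·(1 - 0.387) = 619.
From dC/dt = 0: 0.0024·619 - 0.329 = 0.0307P*, so P* = 1.16/0.0307 = 37.7.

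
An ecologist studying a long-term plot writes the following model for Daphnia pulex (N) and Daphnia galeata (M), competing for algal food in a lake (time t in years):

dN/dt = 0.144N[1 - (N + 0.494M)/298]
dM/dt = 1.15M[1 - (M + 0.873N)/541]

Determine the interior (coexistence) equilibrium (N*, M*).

Setting both brackets to zero gives the nullclines N + 0.494M = 298 and 0.873N + M = 541.
Substituting M = 541 - 0.873N into the first: N(1 - 0.494·0.873) = 298 - 0.494·541.
So N* = 30.7/0.569 = 54.1, and then M* = 541 - 0.873·54.1 = 494.

N* ≈ 54.1, M* ≈ 494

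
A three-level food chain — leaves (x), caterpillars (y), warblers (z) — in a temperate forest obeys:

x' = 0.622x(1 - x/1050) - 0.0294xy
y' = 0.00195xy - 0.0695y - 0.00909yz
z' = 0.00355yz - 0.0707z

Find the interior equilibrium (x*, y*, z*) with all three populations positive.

x* ≈ 61.6, y* ≈ 19.9, z* ≈ 5.57

From dz/dt = 0: 0.00355y* = 0.0707, so y* = 19.9.
From dx/dt = 0: 0.622(1 - x*/1050) = 0.0294·19.9, giving x* = 1050·(1 - 0.941) = 61.6.
From dy/dt = 0: 0.00195·61.6 - 0.0695 = 0.00909z*, so z* = 0.0506/0.00909 = 5.57.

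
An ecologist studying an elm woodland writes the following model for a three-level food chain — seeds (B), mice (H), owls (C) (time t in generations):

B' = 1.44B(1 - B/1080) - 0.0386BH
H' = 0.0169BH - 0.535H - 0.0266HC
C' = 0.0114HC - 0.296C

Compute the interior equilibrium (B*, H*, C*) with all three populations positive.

From dC/dt = 0: 0.0114H* = 0.296, so H* = 26.
From dB/dt = 0: 1.44(1 - B*/1080) = 0.0386·26, giving B* = 1080·(1 - 0.696) = 328.
From dH/dt = 0: 0.0169·328 - 0.535 = 0.0266C*, so C* = 5.01/0.0266 = 188.

B* ≈ 328, H* ≈ 26, C* ≈ 188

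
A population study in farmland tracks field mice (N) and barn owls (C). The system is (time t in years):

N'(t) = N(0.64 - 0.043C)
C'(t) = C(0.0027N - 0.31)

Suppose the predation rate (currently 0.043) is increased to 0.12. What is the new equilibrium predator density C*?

At the interior fixed point, setting dN/dt = 0 with N > 0 fixes C* = (prey growth rate)/(NC coefficient) — independent of the other coefficients.
With the change, C* = 0.64/0.12 = 5.33; it falls from 14.9.

C* ≈ 5.33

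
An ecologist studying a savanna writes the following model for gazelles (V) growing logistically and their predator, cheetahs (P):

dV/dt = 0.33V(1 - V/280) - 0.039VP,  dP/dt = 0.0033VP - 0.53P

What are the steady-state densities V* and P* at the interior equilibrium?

V* ≈ 161, P* ≈ 3.61

From dP/dt = 0 with P > 0: 0.0033V* = 0.53, so V* = 161.
Substitute into dV/dt = 0: 0.33(1 - 161/280) = 0.039P*.
The bracket is 0.426, giving P* = 0.141/0.039 = 3.61.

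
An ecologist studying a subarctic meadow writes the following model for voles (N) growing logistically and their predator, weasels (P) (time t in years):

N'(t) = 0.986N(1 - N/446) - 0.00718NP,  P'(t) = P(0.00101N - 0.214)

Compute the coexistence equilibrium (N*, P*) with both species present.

From dP/dt = 0 with P > 0: 0.00101N* = 0.214, so N* = 212.
Substitute into dN/dt = 0: 0.986(1 - 212/446) = 0.00718P*.
The bracket is 0.525, giving P* = 0.518/0.00718 = 72.1.

N* ≈ 212, P* ≈ 72.1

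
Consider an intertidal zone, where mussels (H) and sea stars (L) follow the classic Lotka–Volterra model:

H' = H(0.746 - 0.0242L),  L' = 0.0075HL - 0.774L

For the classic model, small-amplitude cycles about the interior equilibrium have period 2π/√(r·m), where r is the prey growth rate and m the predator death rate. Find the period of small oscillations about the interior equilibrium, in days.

Here r = 0.746 and m = 0.774, so r·m = 0.577.
ω = √0.577 = 0.76 per day, hence T = 2π/ω ≈ 8.27 days.

T ≈ 8.27 days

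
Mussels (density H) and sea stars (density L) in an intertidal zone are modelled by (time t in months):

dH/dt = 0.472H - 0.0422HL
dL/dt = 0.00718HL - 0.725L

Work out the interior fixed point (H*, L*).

H* ≈ 101, L* ≈ 11.2

Set dL/dt = 0 with L > 0: 0.00718H - 0.725 = 0, so H* = 0.725/0.00718 = 101.
Set dH/dt = 0 with H > 0: 0.472 - 0.0422L = 0, so L* = 0.472/0.0422 = 11.2.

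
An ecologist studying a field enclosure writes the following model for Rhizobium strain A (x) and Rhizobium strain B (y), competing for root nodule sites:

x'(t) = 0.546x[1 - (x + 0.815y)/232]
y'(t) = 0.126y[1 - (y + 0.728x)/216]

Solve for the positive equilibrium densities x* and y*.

Setting both brackets to zero gives the nullclines x + 0.815y = 232 and 0.728x + y = 216.
Substituting y = 216 - 0.728x into the first: x(1 - 0.815·0.728) = 232 - 0.815·216.
So x* = 56/0.407 = 138, and then y* = 216 - 0.728·138 = 116.

x* ≈ 138, y* ≈ 116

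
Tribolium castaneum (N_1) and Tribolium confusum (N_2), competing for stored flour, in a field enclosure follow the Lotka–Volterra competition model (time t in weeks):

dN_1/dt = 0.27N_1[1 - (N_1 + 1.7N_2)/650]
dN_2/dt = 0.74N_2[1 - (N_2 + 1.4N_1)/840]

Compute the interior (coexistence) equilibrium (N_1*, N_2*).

Setting both brackets to zero gives the nullclines N_1 + 1.7N_2 = 650 and 1.4N_1 + N_2 = 840.
Substituting N_2 = 840 - 1.4N_1 into the first: N_1(1 - 1.7·1.4) = 650 - 1.7·840.
So N_1* = -778/-1.38 = 564, and then N_2* = 840 - 1.4·564 = 50.7.

N_1* ≈ 564, N_2* ≈ 50.7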